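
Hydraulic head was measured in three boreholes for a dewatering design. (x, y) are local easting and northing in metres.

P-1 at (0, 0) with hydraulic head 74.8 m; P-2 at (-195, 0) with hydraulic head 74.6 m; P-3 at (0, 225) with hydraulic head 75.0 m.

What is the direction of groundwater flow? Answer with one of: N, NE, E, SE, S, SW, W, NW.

∂h/∂x = (74.6 − 74.8) / (-195 − 0) = +0.001026
∂h/∂y = (75.0 − 74.8) / (225 − 0) = +0.0008889
Flow = −∇h = (-0.001026 east, -0.0008889 north), which points southwest.

SW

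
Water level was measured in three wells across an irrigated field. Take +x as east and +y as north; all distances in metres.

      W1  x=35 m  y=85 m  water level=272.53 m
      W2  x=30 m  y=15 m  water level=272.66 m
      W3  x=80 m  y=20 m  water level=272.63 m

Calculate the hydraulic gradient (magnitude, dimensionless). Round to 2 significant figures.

0.0019

Taking W1 as reference: W2−W1 = (-5, -70, +0.13); W3−W1 = (45, -65, +0.10).
Solve a·Δx + b·Δy = Δh: det = (-5)·(-65) − 45·(-70) = 3475.
∂h/∂x = [(+0.13)·(-65) − (+0.10)·(-70)] / 3475 = -0.0004173
∂h/∂y = [(-5)·(+0.10) − 45·(+0.13)] / 3475 = -0.001827
|∇h| = √(-0.0004173² + -0.001827²) = 0.001874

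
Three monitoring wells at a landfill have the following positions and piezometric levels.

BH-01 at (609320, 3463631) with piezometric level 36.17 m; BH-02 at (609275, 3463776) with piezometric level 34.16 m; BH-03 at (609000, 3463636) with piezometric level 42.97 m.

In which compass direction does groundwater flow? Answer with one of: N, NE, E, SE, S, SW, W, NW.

Three-point gradient (reference BH-01): Δ to BH-02 = (-45, 145, -2.01), Δ to BH-03 = (-320, 5, +6.80).
∂h/∂x = -0.02157, ∂h/∂y = -0.02056 (det = 46175).
Flow = −∇h = (+0.02157 east, +0.02056 north), which points northeast.

NE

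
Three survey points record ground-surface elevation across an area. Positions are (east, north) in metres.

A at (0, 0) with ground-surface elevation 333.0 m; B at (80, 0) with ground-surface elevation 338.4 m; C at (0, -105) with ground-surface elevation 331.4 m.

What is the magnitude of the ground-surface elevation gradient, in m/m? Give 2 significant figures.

0.069 m/m

∂z/∂x = (338.4 − 333.0) / (80 − 0) = +0.06750
∂z/∂y = (331.4 − 333.0) / (-105 − 0) = +0.01524
|∇f| = √(0.06750² + 0.01524²) = 0.0692 m/m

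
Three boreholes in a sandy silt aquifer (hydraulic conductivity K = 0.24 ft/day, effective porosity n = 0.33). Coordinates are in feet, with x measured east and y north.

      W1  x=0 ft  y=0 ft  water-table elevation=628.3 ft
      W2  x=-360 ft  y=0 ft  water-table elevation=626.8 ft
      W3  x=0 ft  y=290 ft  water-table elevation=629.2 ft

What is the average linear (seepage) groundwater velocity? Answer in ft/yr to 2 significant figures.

1.4 ft/yr

∂h/∂x = (626.8 − 628.3) / (-360 − 0) = +0.004167
∂h/∂y = (629.2 − 628.3) / (290 − 0) = +0.003103
|∇h| = √(0.004167² + 0.003103²) = 0.005195
Seepage velocity v = K·i/n = 0.24 × 0.005195 / 0.33 = 0.003778 ft/day = 1.38 ft/yr.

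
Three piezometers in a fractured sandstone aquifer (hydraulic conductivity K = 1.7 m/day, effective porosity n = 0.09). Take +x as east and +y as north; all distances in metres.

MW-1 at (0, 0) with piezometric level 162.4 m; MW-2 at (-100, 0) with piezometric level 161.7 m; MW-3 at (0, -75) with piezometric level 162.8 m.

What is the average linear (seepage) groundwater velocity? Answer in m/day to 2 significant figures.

0.17 m/day

∂h/∂x = (161.7 − 162.4) / (-100 − 0) = +0.007000
∂h/∂y = (162.8 − 162.4) / (-75 − 0) = -0.005333
|∇h| = √(0.007000² + -0.005333²) = 0.0088
Seepage velocity v = K·i/n = 1.7 × 0.0088 / 0.09 = 0.1662 m/day.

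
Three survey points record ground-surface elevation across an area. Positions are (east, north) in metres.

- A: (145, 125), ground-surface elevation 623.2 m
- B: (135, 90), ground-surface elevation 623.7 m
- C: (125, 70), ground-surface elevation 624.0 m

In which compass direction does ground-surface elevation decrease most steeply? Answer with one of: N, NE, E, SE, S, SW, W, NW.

Taking A as reference: B−A = (-10, -35, +0.5); C−A = (-20, -55, +0.8).
Determinant of the coordinate differences = (-10)·(-55) − (-20)·(-35) = -150.
∂z/∂x = [(+0.5)·(-55) − (+0.8)·(-35)] / -150 = -0.003333
∂z/∂y = [(-10)·(+0.8) − (-20)·(+0.5)] / -150 = -0.01333
Steepest decrease is along −∇f = (+0.003333 E, +0.01333 N) → north.

N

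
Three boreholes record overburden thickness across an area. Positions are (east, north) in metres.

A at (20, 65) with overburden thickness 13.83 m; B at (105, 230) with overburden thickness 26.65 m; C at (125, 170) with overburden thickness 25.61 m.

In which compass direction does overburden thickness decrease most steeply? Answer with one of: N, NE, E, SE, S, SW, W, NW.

With d = a·x + b·y + c and A as origin, the differences give:
  85·a + 165·b = +12.82
  105·a + 105·b = +11.78
Eliminate b (×105 and ×165, subtract): -8400·a = -597.600 → a = ∂d/∂x = +0.07114
Back-substitute: b = ∂d/∂y = +0.04105.
Steepest decrease is along −∇f = (-0.07114 E, -0.04105 N) → southwest.

SW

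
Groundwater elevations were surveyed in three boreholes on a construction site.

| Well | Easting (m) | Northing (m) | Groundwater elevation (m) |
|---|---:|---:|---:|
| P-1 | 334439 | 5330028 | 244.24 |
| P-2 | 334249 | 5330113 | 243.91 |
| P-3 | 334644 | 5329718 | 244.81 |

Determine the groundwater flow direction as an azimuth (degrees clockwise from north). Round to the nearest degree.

307°

With h = a·x + b·y + c and P-1 as origin, the differences give:
  (-190)·a + 85·b = -0.33
  205·a + (-310)·b = +0.57
Eliminate b (×(-310) and ×85, subtract): 41475·a = 53.850 → a = ∂h/∂x = +0.001298
Back-substitute: b = ∂h/∂y = -0.0009801.
Flow direction (−∇h) has components (-0.001298 E, +0.0009801 N).
Azimuth = atan2(E, N) = atan2(-0.001298, +0.0009801) = 307.0° ≈ 307°.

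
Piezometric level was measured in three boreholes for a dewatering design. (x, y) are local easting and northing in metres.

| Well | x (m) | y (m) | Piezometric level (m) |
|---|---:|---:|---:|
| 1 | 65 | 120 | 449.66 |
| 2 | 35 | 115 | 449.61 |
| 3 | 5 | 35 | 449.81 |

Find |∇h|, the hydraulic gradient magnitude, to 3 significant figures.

Three-point gradient (reference 1): Δ to 2 = (-30, -5, -0.05), Δ to 3 = (-60, -85, +0.15).
∂h/∂x = +0.002222, ∂h/∂y = -0.003333 (det = 2250).
|∇h| = √(0.002222² + -0.003333²) = 0.004006

0.00401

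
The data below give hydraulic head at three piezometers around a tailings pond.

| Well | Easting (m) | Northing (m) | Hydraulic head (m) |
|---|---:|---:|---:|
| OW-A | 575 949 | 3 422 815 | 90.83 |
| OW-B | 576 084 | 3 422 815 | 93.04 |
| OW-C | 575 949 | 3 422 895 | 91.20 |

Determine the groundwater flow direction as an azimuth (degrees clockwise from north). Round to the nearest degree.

∂h/∂x = (93.04 − 90.83) / (576084 − 575949) = +0.01637
∂h/∂y = (91.20 − 90.83) / (3422895 − 3422815) = +0.004625
Flow direction (−∇h) has components (-0.01637 E, -0.004625 N).
Azimuth = atan2(E, N) = atan2(-0.01637, -0.004625) = 254.2° ≈ 254°.

254°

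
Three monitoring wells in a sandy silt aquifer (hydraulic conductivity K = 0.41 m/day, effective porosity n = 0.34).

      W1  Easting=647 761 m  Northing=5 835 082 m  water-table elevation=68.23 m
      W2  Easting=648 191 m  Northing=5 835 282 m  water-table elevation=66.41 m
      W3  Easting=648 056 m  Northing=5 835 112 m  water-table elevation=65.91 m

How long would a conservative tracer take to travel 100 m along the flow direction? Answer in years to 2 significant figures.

17 years

With h = a·x + b·y + c and W1 as origin, the differences give:
  430·a + 200·b = -1.82
  295·a + 30·b = -2.32
Eliminate b (×30 and ×200, subtract): -46100·a = 409.400 → a = ∂h/∂x = -0.008881
Back-substitute: b = ∂h/∂y = +0.009993.
|∇h| = √(-0.008881² + 0.009993²) = 0.01337
Seepage velocity v = K·i/n = 0.41 × 0.01337 / 0.34 = 0.01612 m/day.
t = 100 / 0.01612 = 6203 days = 17 years.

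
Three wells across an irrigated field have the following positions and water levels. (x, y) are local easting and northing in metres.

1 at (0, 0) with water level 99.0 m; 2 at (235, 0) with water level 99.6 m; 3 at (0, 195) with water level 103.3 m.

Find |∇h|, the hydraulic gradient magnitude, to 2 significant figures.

0.022

∂h/∂x = (99.6 − 99.0) / (235 − 0) = +0.002553
∂h/∂y = (103.3 − 99.0) / (195 − 0) = +0.02205
|∇h| = √(0.002553² + 0.02205²) = 0.0222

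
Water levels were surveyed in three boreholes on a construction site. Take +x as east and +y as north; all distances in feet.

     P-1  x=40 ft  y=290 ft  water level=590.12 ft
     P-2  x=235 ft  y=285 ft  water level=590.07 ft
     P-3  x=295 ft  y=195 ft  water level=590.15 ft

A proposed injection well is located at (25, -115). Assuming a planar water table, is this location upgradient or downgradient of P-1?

upgradient

With h = a·x + b·y + c and P-1 as origin, the differences give:
  195·a + (-5)·b = -0.05
  255·a + (-95)·b = +0.03
Eliminate b (×(-95) and ×(-5), subtract): -17250·a = 4.900 → a = ∂h/∂x = -0.0002841
Back-substitute: b = ∂h/∂y = -0.001078.
Head at (25, -115) = 590.12 + (-0.0002841)·(-15) + (-0.001078)·(-405) = 590.56 ft.
That is higher than the 590.12 ft at P-1, so the point is upgradient.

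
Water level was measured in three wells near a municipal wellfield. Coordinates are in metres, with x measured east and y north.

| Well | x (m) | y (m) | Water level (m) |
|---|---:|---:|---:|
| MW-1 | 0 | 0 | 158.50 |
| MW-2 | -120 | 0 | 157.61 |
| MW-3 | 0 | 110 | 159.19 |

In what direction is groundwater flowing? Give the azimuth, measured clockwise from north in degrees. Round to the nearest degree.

∂h/∂x = (157.61 − 158.50) / (-120 − 0) = +0.007417
∂h/∂y = (159.19 − 158.50) / (110 − 0) = +0.006273
Flow direction (−∇h) has components (-0.007417 E, -0.006273 N).
Azimuth = atan2(E, N) = atan2(-0.007417, -0.006273) = 229.8° ≈ 230°.

230°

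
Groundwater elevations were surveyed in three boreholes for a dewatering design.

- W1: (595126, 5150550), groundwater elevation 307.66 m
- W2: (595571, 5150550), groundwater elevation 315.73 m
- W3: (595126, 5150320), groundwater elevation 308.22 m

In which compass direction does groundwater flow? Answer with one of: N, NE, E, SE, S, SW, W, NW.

W

∂h/∂x = (315.73 − 307.66) / (595571 − 595126) = +0.01813
∂h/∂y = (308.22 − 307.66) / (5150320 − 5150550) = -0.002435
Flow = −∇h = (-0.01813 east, +0.002435 north), which points west.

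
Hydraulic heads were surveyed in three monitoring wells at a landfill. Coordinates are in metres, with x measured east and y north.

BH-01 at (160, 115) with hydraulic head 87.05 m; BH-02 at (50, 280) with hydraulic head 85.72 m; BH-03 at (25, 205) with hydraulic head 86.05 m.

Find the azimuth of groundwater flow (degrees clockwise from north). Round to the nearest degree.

Taking BH-01 as reference: BH-02−BH-01 = (-110, 165, -1.33); BH-03−BH-01 = (-135, 90, -1.00).
Solve a·Δx + b·Δy = Δh: det = (-110)·90 − (-135)·165 = 12375.
∂h/∂x = [(-1.33)·90 − (-1.00)·165] / 12375 = +0.003661
∂h/∂y = [(-110)·(-1.00) − (-135)·(-1.33)] / 12375 = -0.005620
Flow direction (−∇h) has components (-0.003661 E, +0.005620 N).
Azimuth = atan2(E, N) = atan2(-0.003661, +0.005620) = 326.9° ≈ 327°.

327°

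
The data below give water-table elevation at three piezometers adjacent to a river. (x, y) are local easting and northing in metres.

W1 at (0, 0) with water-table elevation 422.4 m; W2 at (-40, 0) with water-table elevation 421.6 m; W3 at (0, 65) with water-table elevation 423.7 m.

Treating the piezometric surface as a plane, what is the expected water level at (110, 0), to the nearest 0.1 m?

∂h/∂x = (421.6 − 422.4) / (-40 − 0) = +0.02000
∂h/∂y = (423.7 − 422.4) / (65 − 0) = +0.02000
h(110, 0) = 422.4 + (+0.02000)·(110) + (+0.02000)·(0) = 422.4 +2.200 +0.000 = 424.600 m.

424.6 m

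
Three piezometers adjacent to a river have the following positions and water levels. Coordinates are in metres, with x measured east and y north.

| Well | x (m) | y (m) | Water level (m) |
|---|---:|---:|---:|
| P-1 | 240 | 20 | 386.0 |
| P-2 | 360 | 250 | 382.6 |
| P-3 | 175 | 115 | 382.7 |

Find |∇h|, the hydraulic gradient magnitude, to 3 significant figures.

Differences from P-1: to P-2 (Δx, Δy, Δh) = (120, 230, -3.4); to P-3 = (-65, 95, -3.3).
Solve a·Δx + b·Δy = Δh: det = 120·95 − (-65)·230 = 26350.
∂h/∂x = [(-3.4)·95 − (-3.3)·230] / 26350 = +0.01655
∂h/∂y = [120·(-3.3) − (-65)·(-3.4)] / 26350 = -0.02342
|∇h| = √(0.01655² + -0.02342²) = 0.02868

0.0287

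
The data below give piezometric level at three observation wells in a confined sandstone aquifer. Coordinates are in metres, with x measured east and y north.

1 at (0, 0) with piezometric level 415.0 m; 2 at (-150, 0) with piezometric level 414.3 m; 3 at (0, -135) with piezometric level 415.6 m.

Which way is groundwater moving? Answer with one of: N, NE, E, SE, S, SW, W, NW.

NW

∂h/∂x = (414.3 − 415.0) / (-150 − 0) = +0.004667
∂h/∂y = (415.6 − 415.0) / (-135 − 0) = -0.004444
Flow = −∇h = (-0.004667 east, +0.004444 north), which points northwest.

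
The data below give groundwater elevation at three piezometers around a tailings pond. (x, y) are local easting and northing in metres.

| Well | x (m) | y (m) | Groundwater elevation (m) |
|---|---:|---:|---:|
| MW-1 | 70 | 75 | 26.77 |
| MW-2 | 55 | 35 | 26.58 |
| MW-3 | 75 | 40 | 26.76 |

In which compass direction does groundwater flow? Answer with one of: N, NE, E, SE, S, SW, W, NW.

Differences from MW-1: to MW-2 (Δx, Δy, Δh) = (-15, -40, -0.19); to MW-3 = (5, -35, -0.01).
Solve a·Δx + b·Δy = Δh: det = (-15)·(-35) − 5·(-40) = 725.
∂h/∂x = [(-0.19)·(-35) − (-0.01)·(-40)] / 725 = +0.008621
∂h/∂y = [(-15)·(-0.01) − 5·(-0.19)] / 725 = +0.001517
Flow = −∇h = (-0.008621 east, -0.001517 north), which points west.

W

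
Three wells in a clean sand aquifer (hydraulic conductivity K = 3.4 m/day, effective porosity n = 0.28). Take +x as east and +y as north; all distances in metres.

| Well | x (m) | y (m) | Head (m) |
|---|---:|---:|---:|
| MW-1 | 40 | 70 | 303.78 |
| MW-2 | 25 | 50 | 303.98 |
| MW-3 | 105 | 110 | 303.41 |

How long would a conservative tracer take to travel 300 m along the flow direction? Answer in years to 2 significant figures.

With h = a·x + b·y + c and MW-1 as origin, the differences give:
  (-15)·a + (-20)·b = +0.20
  65·a + 40·b = -0.37
Eliminate b (×40 and ×(-20), subtract): 700·a = 0.600 → a = ∂h/∂x = +0.0008571
Back-substitute: b = ∂h/∂y = -0.01064.
|∇h| = √(0.0008571² + -0.01064²) = 0.01067
Seepage velocity v = K·i/n = 3.4 × 0.01067 / 0.28 = 0.1296 m/day.
t = 300 / 0.1296 = 2315 days = 6.34 years.

6.3 years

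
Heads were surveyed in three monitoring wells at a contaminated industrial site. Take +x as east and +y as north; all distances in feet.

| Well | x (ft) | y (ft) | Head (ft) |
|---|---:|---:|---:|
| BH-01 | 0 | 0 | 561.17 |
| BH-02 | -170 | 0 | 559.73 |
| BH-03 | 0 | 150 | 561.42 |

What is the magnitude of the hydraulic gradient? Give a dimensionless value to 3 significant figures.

0.00863

∂h/∂x = (559.73 − 561.17) / (-170 − 0) = +0.008471
∂h/∂y = (561.42 − 561.17) / (150 − 0) = +0.001667
|∇h| = √(0.008471² + 0.001667²) = 0.008633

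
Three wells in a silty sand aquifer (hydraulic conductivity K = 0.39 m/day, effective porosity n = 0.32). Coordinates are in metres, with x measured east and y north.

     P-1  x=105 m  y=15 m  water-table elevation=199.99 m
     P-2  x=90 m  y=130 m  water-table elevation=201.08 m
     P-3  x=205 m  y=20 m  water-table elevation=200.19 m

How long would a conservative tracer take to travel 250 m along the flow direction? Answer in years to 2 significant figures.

57 years

Taking P-1 as reference: P-2−P-1 = (-15, 115, +1.09); P-3−P-1 = (100, 5, +0.20).
Determinant of the coordinate differences = (-15)·5 − 100·115 = -11575.
∂h/∂x = [(+1.09)·5 − (+0.20)·115] / -11575 = +0.001516
∂h/∂y = [(-15)·(+0.20) − 100·(+1.09)] / -11575 = +0.009676
|∇h| = √(0.001516² + 0.009676²) = 0.009794
Seepage velocity v = K·i/n = 0.39 × 0.009794 / 0.32 = 0.01194 m/day.
t = 250 / 0.01194 = 2.094e+04 days = 57.3 years.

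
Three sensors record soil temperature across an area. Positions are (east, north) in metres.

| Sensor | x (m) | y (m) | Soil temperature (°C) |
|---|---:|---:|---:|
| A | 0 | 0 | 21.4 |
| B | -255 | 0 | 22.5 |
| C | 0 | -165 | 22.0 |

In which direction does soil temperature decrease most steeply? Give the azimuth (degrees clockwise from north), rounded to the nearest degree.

050°

∂T/∂x = (22.5 − 21.4) / (-255 − 0) = -0.004314
∂T/∂y = (22.0 − 21.4) / (-165 − 0) = -0.003636
Steepest decrease is along −∇f: components (+0.004314 E, +0.003636 N).
Azimuth = atan2(+0.004314, +0.003636) = 49.9° ≈ 050°.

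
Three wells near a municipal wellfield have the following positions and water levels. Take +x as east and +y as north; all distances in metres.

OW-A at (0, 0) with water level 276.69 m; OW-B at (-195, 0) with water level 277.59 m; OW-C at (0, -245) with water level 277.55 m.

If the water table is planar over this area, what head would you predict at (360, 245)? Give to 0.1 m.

274.2 m

∂h/∂x = (277.59 − 276.69) / (-195 − 0) = -0.004615
∂h/∂y = (277.55 − 276.69) / (-245 − 0) = -0.003510
h(360, 245) = 276.69 + (-0.004615)·(360) + (-0.003510)·(245) = 276.69 -1.662 -0.860 = 274.168 m.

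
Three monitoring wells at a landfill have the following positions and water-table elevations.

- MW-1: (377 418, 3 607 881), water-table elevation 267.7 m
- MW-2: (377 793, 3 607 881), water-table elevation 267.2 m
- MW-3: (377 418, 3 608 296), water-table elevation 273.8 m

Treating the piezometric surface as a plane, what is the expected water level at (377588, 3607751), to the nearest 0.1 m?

265.6 m

∂h/∂x = (267.2 − 267.7) / (377793 − 377418) = -0.001333
∂h/∂y = (273.8 − 267.7) / (3608296 − 3607881) = +0.01470
h(377588, 3607751) = 267.7 + (-0.001333)·(170) + (+0.01470)·(-130) = 267.7 -0.227 -1.911 = 265.562 m.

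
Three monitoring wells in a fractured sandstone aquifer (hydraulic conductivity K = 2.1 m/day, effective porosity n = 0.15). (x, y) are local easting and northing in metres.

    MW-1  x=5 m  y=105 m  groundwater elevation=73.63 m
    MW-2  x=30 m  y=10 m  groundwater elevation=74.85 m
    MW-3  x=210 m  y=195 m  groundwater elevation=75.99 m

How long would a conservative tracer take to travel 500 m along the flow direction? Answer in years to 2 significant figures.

5.5 years

With h = a·x + b·y + c and MW-1 as origin, the differences give:
  25·a + (-95)·b = +1.22
  205·a + 90·b = +2.36
Eliminate b (×90 and ×(-95), subtract): 21725·a = 334.000 → a = ∂h/∂x = +0.01537
Back-substitute: b = ∂h/∂y = -0.008796.
|∇h| = √(0.01537² + -0.008796²) = 0.01771
Seepage velocity v = K·i/n = 2.1 × 0.01771 / 0.15 = 0.2479 m/day.
t = 500 / 0.2479 = 2017 days = 5.52 years.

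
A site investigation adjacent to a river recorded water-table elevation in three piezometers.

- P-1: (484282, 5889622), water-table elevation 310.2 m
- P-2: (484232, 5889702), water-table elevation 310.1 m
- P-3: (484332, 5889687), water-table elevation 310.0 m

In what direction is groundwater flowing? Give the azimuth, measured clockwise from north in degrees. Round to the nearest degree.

Taking P-1 as reference: P-2−P-1 = (-50, 80, -0.1); P-3−P-1 = (50, 65, -0.2).
Determinant of the coordinate differences = (-50)·65 − 50·80 = -7250.
∂h/∂x = [(-0.1)·65 − (-0.2)·80] / -7250 = -0.001310
∂h/∂y = [(-50)·(-0.2) − 50·(-0.1)] / -7250 = -0.002069
Flow direction (−∇h) has components (+0.001310 E, +0.002069 N).
Azimuth = atan2(E, N) = atan2(+0.001310, +0.002069) = 32.3° ≈ 032°.

032°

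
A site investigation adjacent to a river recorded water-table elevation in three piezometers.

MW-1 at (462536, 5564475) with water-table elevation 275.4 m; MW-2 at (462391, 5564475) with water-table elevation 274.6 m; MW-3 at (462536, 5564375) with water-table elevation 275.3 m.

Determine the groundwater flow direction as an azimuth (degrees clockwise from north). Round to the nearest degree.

260°

∂h/∂x = (274.6 − 275.4) / (462391 − 462536) = +0.005517
∂h/∂y = (275.3 − 275.4) / (5564375 − 5564475) = +0.0010000
Flow direction (−∇h) has components (-0.005517 E, -0.0010000 N).
Azimuth = atan2(E, N) = atan2(-0.005517, -0.0010000) = 259.7° ≈ 260°.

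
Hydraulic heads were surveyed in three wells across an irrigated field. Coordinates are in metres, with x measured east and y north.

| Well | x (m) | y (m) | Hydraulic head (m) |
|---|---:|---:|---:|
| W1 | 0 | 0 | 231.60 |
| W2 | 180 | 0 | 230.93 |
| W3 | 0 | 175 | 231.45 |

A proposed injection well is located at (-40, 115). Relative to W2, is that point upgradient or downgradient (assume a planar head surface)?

∂h/∂x = (230.93 − 231.60) / (180 − 0) = -0.003722
∂h/∂y = (231.45 − 231.60) / (175 − 0) = -0.0008571
Head at (-40, 115) = 231.60 + (-0.003722)·(-40) + (-0.0008571)·(115) = 231.65 m.
That is higher than the 230.93 m at W2, so the point is upgradient.

upgradient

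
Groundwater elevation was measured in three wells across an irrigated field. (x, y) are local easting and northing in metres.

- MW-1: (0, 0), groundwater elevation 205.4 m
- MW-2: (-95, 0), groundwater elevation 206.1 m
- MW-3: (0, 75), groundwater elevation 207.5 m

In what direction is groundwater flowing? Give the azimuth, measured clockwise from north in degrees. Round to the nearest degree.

∂h/∂x = (206.1 − 205.4) / (-95 − 0) = -0.007368
∂h/∂y = (207.5 − 205.4) / (75 − 0) = +0.02800
Flow direction (−∇h) has components (+0.007368 E, -0.02800 N).
Azimuth = atan2(E, N) = atan2(+0.007368, -0.02800) = 165.3° ≈ 165°.

165°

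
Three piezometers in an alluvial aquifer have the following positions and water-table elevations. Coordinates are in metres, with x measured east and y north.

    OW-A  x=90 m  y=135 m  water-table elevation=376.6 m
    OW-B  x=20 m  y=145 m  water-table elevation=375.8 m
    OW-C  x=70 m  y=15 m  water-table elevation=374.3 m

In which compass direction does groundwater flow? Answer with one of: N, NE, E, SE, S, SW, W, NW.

With h = a·x + b·y + c and OW-A as origin, the differences give:
  (-70)·a + 10·b = -0.8
  (-20)·a + (-120)·b = -2.3
Eliminate b (×(-120) and ×10, subtract): 8600·a = 119.00 → a = ∂h/∂x = +0.01384
Back-substitute: b = ∂h/∂y = +0.01686.
Flow = −∇h = (-0.01384 east, -0.01686 north), which points southwest.

SW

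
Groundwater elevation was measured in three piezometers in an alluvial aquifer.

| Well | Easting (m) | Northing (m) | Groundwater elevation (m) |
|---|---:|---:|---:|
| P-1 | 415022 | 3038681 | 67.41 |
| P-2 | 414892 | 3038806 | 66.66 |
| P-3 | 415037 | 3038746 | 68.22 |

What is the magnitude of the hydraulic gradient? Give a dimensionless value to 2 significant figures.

Differences from P-1: to P-2 (Δx, Δy, Δh) = (-130, 125, -0.75); to P-3 = (15, 65, +0.81).
Determinant of the coordinate differences = (-130)·65 − 15·125 = -10325.
∂h/∂x = [(-0.75)·65 − (+0.81)·125] / -10325 = +0.01453
∂h/∂y = [(-130)·(+0.81) − 15·(-0.75)] / -10325 = +0.009109
|∇h| = √(0.01453² + 0.009109²) = 0.01715

0.017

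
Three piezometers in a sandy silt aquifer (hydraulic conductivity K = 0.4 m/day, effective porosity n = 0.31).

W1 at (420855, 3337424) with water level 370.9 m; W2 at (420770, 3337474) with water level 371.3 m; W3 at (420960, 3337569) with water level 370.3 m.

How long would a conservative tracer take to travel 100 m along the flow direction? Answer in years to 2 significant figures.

42 years

Differences from W1: to W2 (Δx, Δy, Δh) = (-85, 50, +0.4); to W3 = (105, 145, -0.6).
Solve a·Δx + b·Δy = Δh: det = (-85)·145 − 105·50 = -17575.
∂h/∂x = [(+0.4)·145 − (-0.6)·50] / -17575 = -0.005007
∂h/∂y = [(-85)·(-0.6) − 105·(+0.4)] / -17575 = -0.0005121
|∇h| = √(-0.005007² + -0.0005121²) = 0.005033
Seepage velocity v = K·i/n = 0.4 × 0.005033 / 0.31 = 0.006494 m/day.
t = 100 / 0.006494 = 1.54e+04 days = 42.2 years.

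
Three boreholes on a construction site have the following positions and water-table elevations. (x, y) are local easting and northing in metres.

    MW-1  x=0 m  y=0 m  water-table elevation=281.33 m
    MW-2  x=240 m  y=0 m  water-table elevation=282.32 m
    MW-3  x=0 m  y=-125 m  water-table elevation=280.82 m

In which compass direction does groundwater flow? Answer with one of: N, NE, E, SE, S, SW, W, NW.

∂h/∂x = (282.32 − 281.33) / (240 − 0) = +0.004125
∂h/∂y = (280.82 − 281.33) / (-125 − 0) = +0.004080
Flow = −∇h = (-0.004125 east, -0.004080 north), which points southwest.

SW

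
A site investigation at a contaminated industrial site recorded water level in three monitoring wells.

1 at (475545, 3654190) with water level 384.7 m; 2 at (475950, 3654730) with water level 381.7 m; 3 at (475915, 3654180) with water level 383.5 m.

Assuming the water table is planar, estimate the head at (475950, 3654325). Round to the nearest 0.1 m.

382.9 m

With h = a·x + b·y + c and 1 as origin, the differences give:
  405·a + 540·b = -3.0
  370·a + (-10)·b = -1.2
Eliminate b (×(-10) and ×540, subtract): -203850·a = 678.00 → a = ∂h/∂x = -0.003326
Back-substitute: b = ∂h/∂y = -0.003061.
h(475950, 3654325) = 384.7 + (-0.003326)·(405) + (-0.003061)·(135) = 384.7 -1.347 -0.413 = 382.940 m.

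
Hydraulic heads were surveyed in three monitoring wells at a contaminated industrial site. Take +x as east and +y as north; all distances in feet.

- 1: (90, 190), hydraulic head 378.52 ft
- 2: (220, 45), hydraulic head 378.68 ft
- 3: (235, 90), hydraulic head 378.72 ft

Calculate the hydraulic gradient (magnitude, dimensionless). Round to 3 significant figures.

0.00166

Taking 1 as reference: 2−1 = (130, -145, +0.16); 3−1 = (145, -100, +0.20).
Solve a·Δx + b·Δy = Δh: det = 130·(-100) − 145·(-145) = 8025.
∂h/∂x = [(+0.16)·(-100) − (+0.20)·(-145)] / 8025 = +0.001620
∂h/∂y = [130·(+0.20) − 145·(+0.16)] / 8025 = +0.0003489
|∇h| = √(0.001620² + 0.0003489²) = 0.001657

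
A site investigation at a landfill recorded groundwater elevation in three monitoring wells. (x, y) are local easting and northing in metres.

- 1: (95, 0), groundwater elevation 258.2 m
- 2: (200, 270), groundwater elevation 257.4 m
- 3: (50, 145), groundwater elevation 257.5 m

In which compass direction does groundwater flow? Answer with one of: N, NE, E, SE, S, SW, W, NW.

NW

Differences from 1: to 2 (Δx, Δy, Δh) = (105, 270, -0.8); to 3 = (-45, 145, -0.7).
Solve a·Δx + b·Δy = Δh: det = 105·145 − (-45)·270 = 27375.
∂h/∂x = [(-0.8)·145 − (-0.7)·270] / 27375 = +0.002667
∂h/∂y = [105·(-0.7) − (-45)·(-0.8)] / 27375 = -0.004000
Flow = −∇h = (-0.002667 east, +0.004000 north), which points northwest.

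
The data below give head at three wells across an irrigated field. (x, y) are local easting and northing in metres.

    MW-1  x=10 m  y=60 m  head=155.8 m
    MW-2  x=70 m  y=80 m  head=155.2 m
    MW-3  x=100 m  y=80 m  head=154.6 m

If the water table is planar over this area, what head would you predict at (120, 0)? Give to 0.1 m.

151.8 m

With h = a·x + b·y + c and MW-1 as origin, the differences give:
  60·a + 20·b = -0.6
  90·a + 20·b = -1.2
Eliminate b (×20 and ×20, subtract): -600·a = 12.00 → a = ∂h/∂x = -0.02000
Back-substitute: b = ∂h/∂y = +0.03000.
h(120, 0) = 155.8 + (-0.02000)·(110) + (+0.03000)·(-60) = 155.8 -2.200 -1.800 = 151.800 m.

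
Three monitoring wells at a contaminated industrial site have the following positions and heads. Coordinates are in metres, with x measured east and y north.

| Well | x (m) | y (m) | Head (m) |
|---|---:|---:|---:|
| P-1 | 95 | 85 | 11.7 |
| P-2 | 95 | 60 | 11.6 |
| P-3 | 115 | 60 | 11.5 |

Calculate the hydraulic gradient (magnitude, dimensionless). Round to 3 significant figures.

Three-point gradient (reference P-1): Δ to P-2 = (0, -25, -0.1), Δ to P-3 = (20, -25, -0.2).
∂h/∂x = -0.005000, ∂h/∂y = +0.004000 (det = 500).
|∇h| = √(-0.005000² + 0.004000²) = 0.006403

0.00640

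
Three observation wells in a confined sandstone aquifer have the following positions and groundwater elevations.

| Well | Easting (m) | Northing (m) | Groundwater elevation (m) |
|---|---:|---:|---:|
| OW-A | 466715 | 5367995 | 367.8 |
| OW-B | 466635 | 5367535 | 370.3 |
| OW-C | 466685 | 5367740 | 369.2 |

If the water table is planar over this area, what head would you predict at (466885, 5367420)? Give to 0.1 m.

371.2 m

Three-point gradient (reference OW-A): Δ to OW-B = (-80, -460, +2.5), Δ to OW-C = (-30, -255, +1.4).
∂h/∂x = +0.0009848, ∂h/∂y = -0.005606 (det = 6600).
h(466885, 5367420) = 367.8 + (+0.0009848)·(170) + (-0.005606)·(-575) = 367.8 +0.167 +3.223 = 371.191 m.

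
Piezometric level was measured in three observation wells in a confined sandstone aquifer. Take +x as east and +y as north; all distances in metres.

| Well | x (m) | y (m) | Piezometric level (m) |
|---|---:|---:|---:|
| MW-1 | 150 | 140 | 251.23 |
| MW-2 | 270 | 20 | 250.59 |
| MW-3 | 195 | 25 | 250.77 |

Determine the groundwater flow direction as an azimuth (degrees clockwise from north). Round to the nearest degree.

Taking MW-1 as reference: MW-2−MW-1 = (120, -120, -0.64); MW-3−MW-1 = (45, -115, -0.46).
Determinant of the coordinate differences = 120·(-115) − 45·(-120) = -8400.
∂h/∂x = [(-0.64)·(-115) − (-0.46)·(-120)] / -8400 = -0.002190
∂h/∂y = [120·(-0.46) − 45·(-0.64)] / -8400 = +0.003143
Flow direction (−∇h) has components (+0.002190 E, -0.003143 N).
Azimuth = atan2(E, N) = atan2(+0.002190, -0.003143) = 145.1° ≈ 145°.

145°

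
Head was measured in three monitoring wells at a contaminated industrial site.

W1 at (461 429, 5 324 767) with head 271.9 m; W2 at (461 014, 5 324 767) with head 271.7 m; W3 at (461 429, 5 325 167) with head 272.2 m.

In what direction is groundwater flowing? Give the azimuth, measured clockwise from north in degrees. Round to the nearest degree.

213°

∂h/∂x = (271.7 − 271.9) / (461014 − 461429) = +0.0004819
∂h/∂y = (272.2 − 271.9) / (5325167 − 5324767) = +0.0007500
Flow direction (−∇h) has components (-0.0004819 E, -0.0007500 N).
Azimuth = atan2(E, N) = atan2(-0.0004819, -0.0007500) = 212.7° ≈ 213°.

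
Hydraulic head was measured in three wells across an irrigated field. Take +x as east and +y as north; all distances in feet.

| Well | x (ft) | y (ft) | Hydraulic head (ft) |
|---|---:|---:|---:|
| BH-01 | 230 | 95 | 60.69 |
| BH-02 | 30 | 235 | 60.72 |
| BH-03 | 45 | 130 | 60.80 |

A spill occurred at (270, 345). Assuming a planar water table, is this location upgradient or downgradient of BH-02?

Differences from BH-01: to BH-02 (Δx, Δy, Δh) = (-200, 140, +0.03); to BH-03 = (-185, 35, +0.11).
Determinant of the coordinate differences = (-200)·35 − (-185)·140 = 18900.
∂h/∂x = [(+0.03)·35 − (+0.11)·140] / 18900 = -0.0007593
∂h/∂y = [(-200)·(+0.11) − (-185)·(+0.03)] / 18900 = -0.0008704
Head at (270, 345) = 60.69 + (-0.0007593)·(40) + (-0.0008704)·(250) = 60.44 ft.
That is lower than the 60.72 ft at BH-02, so the point is downgradient.

downgradient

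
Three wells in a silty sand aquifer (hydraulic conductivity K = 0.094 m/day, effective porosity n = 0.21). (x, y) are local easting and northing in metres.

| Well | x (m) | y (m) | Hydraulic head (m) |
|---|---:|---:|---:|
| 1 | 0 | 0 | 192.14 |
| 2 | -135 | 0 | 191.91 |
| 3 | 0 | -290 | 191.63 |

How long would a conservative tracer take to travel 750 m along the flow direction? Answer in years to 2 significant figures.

1900 years

∂h/∂x = (191.91 − 192.14) / (-135 − 0) = +0.001704
∂h/∂y = (191.63 − 192.14) / (-290 − 0) = +0.001759
|∇h| = √(0.001704² + 0.001759²) = 0.002449
Seepage velocity v = K·i/n = 0.094 × 0.002449 / 0.21 = 0.001096 m/day.
t = 750 / 0.001096 = 6.843e+05 days = 1.87e+03 years.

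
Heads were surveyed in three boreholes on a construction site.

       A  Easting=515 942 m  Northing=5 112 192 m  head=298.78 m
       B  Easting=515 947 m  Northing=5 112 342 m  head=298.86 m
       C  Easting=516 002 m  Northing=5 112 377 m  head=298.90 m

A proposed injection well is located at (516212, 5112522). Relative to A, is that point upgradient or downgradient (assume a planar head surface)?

Taking A as reference: B−A = (5, 150, +0.08); C−A = (60, 185, +0.12).
Solve a·Δx + b·Δy = Δh: det = 5·185 − 60·150 = -8075.
∂h/∂x = [(+0.08)·185 − (+0.12)·150] / -8075 = +0.0003963
∂h/∂y = [5·(+0.12) − 60·(+0.08)] / -8075 = +0.0005201
Head at (516212, 5112522) = 298.78 + (+0.0003963)·(270) + (+0.0005201)·(330) = 299.06 m.
That is higher than the 298.78 m at A, so the point is upgradient.

upgradient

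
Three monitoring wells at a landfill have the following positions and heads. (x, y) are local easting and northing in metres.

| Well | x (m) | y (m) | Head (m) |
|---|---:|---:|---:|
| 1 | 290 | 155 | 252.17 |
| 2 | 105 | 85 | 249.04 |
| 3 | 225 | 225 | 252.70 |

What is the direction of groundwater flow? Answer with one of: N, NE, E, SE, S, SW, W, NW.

SW

With h = a·x + b·y + c and 1 as origin, the differences give:
  (-185)·a + (-70)·b = -3.13
  (-65)·a + 70·b = +0.53
Eliminate b (×70 and ×(-70), subtract): -17500·a = -182.000 → a = ∂h/∂x = +0.01040
Back-substitute: b = ∂h/∂y = +0.01723.
Flow = −∇h = (-0.01040 east, -0.01723 north), which points southwest.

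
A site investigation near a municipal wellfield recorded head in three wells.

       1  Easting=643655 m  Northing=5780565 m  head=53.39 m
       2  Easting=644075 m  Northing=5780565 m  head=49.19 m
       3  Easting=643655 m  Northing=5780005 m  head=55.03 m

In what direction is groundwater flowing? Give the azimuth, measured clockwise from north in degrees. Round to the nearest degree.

∂h/∂x = (49.19 − 53.39) / (644075 − 643655) = -0.01000
∂h/∂y = (55.03 − 53.39) / (5780005 − 5780565) = -0.002929
Flow direction (−∇h) has components (+0.01000 E, +0.002929 N).
Azimuth = atan2(E, N) = atan2(+0.01000, +0.002929) = 73.7° ≈ 074°.

074°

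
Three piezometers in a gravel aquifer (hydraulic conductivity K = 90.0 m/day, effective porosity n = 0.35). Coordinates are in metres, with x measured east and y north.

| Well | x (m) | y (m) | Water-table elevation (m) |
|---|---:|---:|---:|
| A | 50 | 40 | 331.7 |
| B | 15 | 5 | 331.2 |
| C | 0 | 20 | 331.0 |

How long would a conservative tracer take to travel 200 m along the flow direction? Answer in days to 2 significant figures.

56 days

Three-point gradient (reference A): Δ to B = (-35, -35, -0.5), Δ to C = (-50, -20, -0.7).
∂h/∂x = +0.01381, ∂h/∂y = +0.0004762 (det = -1050).
|∇h| = √(0.01381² + 0.0004762²) = 0.01382
Seepage velocity v = K·i/n = 90.0 × 0.01382 / 0.35 = 3.554 m/day.
t = 200 / 3.554 = 56.27 days.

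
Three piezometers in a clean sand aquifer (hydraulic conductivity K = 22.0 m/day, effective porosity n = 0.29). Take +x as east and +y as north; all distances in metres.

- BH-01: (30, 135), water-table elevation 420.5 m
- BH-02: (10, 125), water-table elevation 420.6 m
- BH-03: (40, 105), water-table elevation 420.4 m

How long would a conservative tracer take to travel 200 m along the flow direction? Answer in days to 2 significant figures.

450 days

With h = a·x + b·y + c and BH-01 as origin, the differences give:
  (-20)·a + (-10)·b = +0.1
  10·a + (-30)·b = -0.1
Eliminate b (×(-30) and ×(-10), subtract): 700·a = -4.00 → a = ∂h/∂x = -0.005714
Back-substitute: b = ∂h/∂y = +0.001429.
|∇h| = √(-0.005714² + 0.001429²) = 0.00589
Seepage velocity v = K·i/n = 22.0 × 0.00589 / 0.29 = 0.4468 m/day.
t = 200 / 0.4468 = 447.6 days.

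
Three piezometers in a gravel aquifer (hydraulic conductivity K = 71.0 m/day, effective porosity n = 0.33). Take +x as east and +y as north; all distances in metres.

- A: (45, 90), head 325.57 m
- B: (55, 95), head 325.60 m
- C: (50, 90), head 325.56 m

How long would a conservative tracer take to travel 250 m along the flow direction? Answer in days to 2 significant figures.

110 days

Taking A as reference: B−A = (10, 5, +0.03); C−A = (5, 0, -0.01).
Determinant of the coordinate differences = 10·0 − 5·5 = -25.
∂h/∂x = [(+0.03)·0 − (-0.01)·5] / -25 = -0.002000
∂h/∂y = [10·(-0.01) − 5·(+0.03)] / -25 = +0.01000
|∇h| = √(-0.002000² + 0.01000²) = 0.0102
Seepage velocity v = K·i/n = 71.0 × 0.0102 / 0.33 = 2.195 m/day.
t = 250 / 2.195 = 113.9 days.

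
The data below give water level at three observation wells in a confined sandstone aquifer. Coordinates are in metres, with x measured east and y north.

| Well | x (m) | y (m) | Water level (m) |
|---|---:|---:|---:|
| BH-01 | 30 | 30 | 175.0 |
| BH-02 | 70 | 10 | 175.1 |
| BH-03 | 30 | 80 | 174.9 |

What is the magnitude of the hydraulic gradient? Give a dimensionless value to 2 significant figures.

With h = a·x + b·y + c and BH-01 as origin, the differences give:
  40·a + (-20)·b = +0.1
  0·a + 50·b = -0.1
Eliminate b (×50 and ×(-20), subtract): 2000·a = 3.00 → a = ∂h/∂x = +0.001500
Back-substitute: b = ∂h/∂y = -0.002000.
|∇h| = √(0.001500² + -0.002000²) = 0.0025

0.0025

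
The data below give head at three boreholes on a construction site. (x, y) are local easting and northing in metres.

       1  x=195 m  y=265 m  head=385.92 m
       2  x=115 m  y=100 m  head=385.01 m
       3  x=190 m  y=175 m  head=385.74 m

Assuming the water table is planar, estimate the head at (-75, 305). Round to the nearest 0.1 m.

Taking 1 as reference: 2−1 = (-80, -165, -0.91); 3−1 = (-5, -90, -0.18).
Solve a·Δx + b·Δy = Δh: det = (-80)·(-90) − (-5)·(-165) = 6375.
∂h/∂x = [(-0.91)·(-90) − (-0.18)·(-165)] / 6375 = +0.008188
∂h/∂y = [(-80)·(-0.18) − (-5)·(-0.91)] / 6375 = +0.001545
h(-75, 305) = 385.92 + (+0.008188)·(-270) + (+0.001545)·(40) = 385.92 -2.211 +0.062 = 383.771 m.

383.8 m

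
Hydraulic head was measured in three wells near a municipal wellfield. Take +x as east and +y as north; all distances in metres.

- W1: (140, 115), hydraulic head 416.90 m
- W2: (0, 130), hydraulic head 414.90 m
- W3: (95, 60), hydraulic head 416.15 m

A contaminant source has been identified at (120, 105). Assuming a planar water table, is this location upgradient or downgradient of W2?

upgradient

Taking W1 as reference: W2−W1 = (-140, 15, -2.00); W3−W1 = (-45, -55, -0.75).
Solve a·Δx + b·Δy = Δh: det = (-140)·(-55) − (-45)·15 = 8375.
∂h/∂x = [(-2.00)·(-55) − (-0.75)·15] / 8375 = +0.01448
∂h/∂y = [(-140)·(-0.75) − (-45)·(-2.00)] / 8375 = +0.001791
Head at (120, 105) = 416.90 + (+0.01448)·(-20) + (+0.001791)·(-10) = 416.59 m.
That is higher than the 414.90 m at W2, so the point is upgradient.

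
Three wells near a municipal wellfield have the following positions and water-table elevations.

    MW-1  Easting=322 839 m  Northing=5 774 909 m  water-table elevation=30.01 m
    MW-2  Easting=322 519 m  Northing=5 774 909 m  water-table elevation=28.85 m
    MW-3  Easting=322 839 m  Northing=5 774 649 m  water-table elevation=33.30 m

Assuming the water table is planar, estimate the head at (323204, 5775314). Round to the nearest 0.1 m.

∂h/∂x = (28.85 − 30.01) / (322519 − 322839) = +0.003625
∂h/∂y = (33.30 − 30.01) / (5774649 − 5774909) = -0.01265
h(323204, 5775314) = 30.01 + (+0.003625)·(365) + (-0.01265)·(405) = 30.01 +1.323 -5.125 = 26.208 m.

26.2 m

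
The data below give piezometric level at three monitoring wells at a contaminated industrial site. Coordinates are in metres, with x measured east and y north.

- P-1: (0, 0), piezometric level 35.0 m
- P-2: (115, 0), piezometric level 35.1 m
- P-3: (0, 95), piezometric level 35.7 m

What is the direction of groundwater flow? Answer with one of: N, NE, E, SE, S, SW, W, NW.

∂h/∂x = (35.1 − 35.0) / (115 − 0) = +0.0008696
∂h/∂y = (35.7 − 35.0) / (95 − 0) = +0.007368
Flow = −∇h = (-0.0008696 east, -0.007368 north), which points south.

S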